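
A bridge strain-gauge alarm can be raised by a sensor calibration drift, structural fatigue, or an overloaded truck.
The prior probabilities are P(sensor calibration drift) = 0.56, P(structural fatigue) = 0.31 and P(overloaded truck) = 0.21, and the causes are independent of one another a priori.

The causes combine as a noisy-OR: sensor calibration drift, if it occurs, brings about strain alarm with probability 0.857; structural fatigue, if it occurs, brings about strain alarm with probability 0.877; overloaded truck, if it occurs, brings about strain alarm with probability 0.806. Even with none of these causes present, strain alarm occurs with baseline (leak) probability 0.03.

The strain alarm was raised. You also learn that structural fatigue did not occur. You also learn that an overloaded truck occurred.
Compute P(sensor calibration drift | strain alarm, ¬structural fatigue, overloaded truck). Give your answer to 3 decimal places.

P(sensor calibration drift | strain alarm, ¬structural fatigue, overloaded truck) ≈ 0.604

Under noisy-OR, P(strain alarm | causes) = 1 − (1−0.03)·∏(1−qᵢ) over the active causes.
By total probability over both values of sensor calibration drift:
  P(strain alarm | ¬structural fatigue, overloaded truck) = 0.81182·0.44 + 0.97309·0.56
        = 0.357201 + 0.544930 = 0.902131
Keeping only the sensor calibration drift-present terms gives 0.544930, so
  P(sensor calibration drift | strain alarm, ¬structural fatigue, overloaded truck) = 0.544930 / 0.902131 ≈ 0.604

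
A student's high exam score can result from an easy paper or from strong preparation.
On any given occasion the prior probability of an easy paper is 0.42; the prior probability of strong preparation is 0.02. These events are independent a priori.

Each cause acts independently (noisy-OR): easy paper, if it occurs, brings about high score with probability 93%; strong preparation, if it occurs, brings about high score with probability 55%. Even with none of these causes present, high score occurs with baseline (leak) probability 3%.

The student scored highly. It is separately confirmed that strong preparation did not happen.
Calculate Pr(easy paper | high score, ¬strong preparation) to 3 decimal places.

Under noisy-OR, P(high score | causes) = 1 − (1−0.03)·∏(1−qᵢ) over the active causes.
P(high score | ¬strong preparation) = 0.03*0.58 + 0.9321*0.42 = 0.017400 + 0.391482 = 0.408882
Restricting to configurations with easy paper present: 0.9321*0.42 = 0.391482.
Hence the posterior is 0.391482/0.408882 ≈ 0.957.

Pr(easy paper | high score, ¬strong preparation) ≈ 0.957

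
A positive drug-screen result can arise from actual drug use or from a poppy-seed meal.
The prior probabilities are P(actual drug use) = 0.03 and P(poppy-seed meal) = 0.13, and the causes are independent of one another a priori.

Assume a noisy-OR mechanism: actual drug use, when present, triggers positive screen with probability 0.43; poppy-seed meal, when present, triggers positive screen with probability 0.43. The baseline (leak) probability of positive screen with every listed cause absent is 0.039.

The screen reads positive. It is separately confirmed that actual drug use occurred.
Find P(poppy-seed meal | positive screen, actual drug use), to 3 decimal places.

Under noisy-OR, P(positive screen | causes) = 1 − (1−0.039)·∏(1−qᵢ) over the active causes.
Numerator (weight on configurations with poppy-seed meal): 0.687771·0.13 = 0.089410
Denominator P(positive screen | actual drug use): 0.45223·0.87 + 0.687771·0.13 = 0.482850
Posterior = 0.089410 / 0.482850 ≈ 0.185

P(poppy-seed meal | positive screen, actual drug use) ≈ 0.185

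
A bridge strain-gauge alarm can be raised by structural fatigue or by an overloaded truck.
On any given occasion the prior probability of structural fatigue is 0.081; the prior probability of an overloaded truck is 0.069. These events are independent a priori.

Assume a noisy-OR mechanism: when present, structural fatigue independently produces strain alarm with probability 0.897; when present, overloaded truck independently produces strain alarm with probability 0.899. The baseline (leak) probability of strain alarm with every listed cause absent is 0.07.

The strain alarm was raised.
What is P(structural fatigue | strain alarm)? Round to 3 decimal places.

P(structural fatigue | strain alarm) ≈ 0.386

Under noisy-OR, P(strain alarm | causes) = 1 − (1−0.07)·∏(1−qᵢ) over the active causes.
For the numerator, keep only structural fatigue=true terms: 0.068187 + 0.005535 = 0.073722
Denominator P(strain alarm): 0.07*0.919*0.931 + 0.90607*0.919*0.069 + 0.90421*0.081*0.931 + 0.990325*0.081*0.069 = 0.191068
P(structural fatigue | strain alarm) = 0.073722/0.191068 ≈ 0.386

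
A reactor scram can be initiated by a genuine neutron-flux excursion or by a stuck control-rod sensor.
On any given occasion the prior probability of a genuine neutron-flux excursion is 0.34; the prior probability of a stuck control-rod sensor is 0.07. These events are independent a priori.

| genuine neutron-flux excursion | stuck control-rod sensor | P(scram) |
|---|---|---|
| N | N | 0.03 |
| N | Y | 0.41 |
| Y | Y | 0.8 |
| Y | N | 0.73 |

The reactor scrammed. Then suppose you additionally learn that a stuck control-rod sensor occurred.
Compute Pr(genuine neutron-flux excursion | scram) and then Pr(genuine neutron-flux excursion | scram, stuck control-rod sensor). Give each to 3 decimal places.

P(scram) = 0.03·0.66·0.93 + 0.41·0.66·0.07 + 0.73·0.34·0.93 + 0.8·0.34·0.07 = 0.018414 + 0.018942 + 0.230826 + 0.019040 = 0.287222
Restricting to configurations with genuine neutron-flux excursion present: 0.230826 + 0.019040 = 0.249866.
Hence the posterior is 0.249866/0.287222 ≈ 0.870.

Now condition on the additional information:
P(scram | stuck control-rod sensor) = 0.41·0.66 + 0.8·0.34 = 0.270600 + 0.272000 = 0.542600
Of this, 0.272000 comes from 0.8·0.34 (the genuine neutron-flux excursion=true cases).
Hence the posterior is 0.272000/0.542600 ≈ 0.501.

Pr(genuine neutron-flux excursion | scram) ≈ 0.870; Pr(genuine neutron-flux excursion | scram, stuck control-rod sensor) ≈ 0.501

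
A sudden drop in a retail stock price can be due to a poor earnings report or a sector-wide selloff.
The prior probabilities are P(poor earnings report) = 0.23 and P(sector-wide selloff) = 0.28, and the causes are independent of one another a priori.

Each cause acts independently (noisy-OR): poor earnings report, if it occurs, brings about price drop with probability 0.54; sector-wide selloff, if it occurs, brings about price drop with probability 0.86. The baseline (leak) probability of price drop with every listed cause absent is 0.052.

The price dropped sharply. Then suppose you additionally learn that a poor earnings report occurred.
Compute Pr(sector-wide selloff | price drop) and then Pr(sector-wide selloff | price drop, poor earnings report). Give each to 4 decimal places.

Pr(sector-wide selloff | price drop) ≈ 0.6694; Pr(sector-wide selloff | price drop, poor earnings report) ≈ 0.3930

Under noisy-OR, P(price drop | causes) = 1 − (1−0.052)·∏(1−qᵢ) over the active causes.
P(price drop) = 0.052*0.77*0.72 + 0.86728*0.77*0.28 + 0.56392*0.23*0.72 + 0.938949*0.23*0.28 = 0.028829 + 0.186986 + 0.093385 + 0.060468 = 0.369668
The sector-wide selloff-present share is 0.186986 + 0.060468 = 0.247454.
Hence the posterior is 0.247454/0.369668 ≈ 0.6694.

Now also conditioning on poor earnings report=true:
Weight on sector-wide selloff=true, given the evidence: 0.938949*0.28 = 0.262906
The normalizing constant is 0.56392*0.72 + 0.938949*0.28 = 0.668928
Posterior = 0.262906 / 0.668928 ≈ 0.3930
— poor earnings report explains away the evidence for sector-wide selloff.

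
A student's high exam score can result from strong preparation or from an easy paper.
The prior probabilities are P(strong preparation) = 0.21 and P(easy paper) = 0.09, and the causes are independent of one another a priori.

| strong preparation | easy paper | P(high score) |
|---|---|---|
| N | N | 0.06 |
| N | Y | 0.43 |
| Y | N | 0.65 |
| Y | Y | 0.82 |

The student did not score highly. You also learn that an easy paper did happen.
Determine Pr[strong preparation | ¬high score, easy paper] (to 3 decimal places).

By total probability over both values of strong preparation:
  P(¬high score | easy paper) = 0.57·0.79 + 0.18·0.21
        = 0.450300 + 0.037800 = 0.488100
The terms with strong preparation present sum to 0.037800, so
  P(strong preparation | ¬high score, easy paper) = 0.037800 / 0.488100 ≈ 0.077

Pr[strong preparation | ¬high score, easy paper] ≈ 0.077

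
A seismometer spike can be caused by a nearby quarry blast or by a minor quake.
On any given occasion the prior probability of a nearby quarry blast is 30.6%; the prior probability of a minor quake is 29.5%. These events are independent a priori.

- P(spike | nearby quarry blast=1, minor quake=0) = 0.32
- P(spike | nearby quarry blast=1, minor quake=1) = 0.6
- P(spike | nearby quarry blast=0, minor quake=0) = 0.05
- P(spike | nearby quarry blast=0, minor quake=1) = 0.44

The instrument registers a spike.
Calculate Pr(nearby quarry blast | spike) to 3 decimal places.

Pr(nearby quarry blast | spike) ≈ 0.518

P(spike) = 0.05·0.694·0.705 + 0.44·0.694·0.295 + 0.32·0.306·0.705 + 0.6·0.306·0.295 = 0.024463 + 0.090081 + 0.069034 + 0.054162 = 0.237740
Restricting to configurations with nearby quarry blast present: 0.069034 + 0.054162 = 0.123196.
So P(nearby quarry blast | spike) = 0.123196/0.237740 ≈ 0.518.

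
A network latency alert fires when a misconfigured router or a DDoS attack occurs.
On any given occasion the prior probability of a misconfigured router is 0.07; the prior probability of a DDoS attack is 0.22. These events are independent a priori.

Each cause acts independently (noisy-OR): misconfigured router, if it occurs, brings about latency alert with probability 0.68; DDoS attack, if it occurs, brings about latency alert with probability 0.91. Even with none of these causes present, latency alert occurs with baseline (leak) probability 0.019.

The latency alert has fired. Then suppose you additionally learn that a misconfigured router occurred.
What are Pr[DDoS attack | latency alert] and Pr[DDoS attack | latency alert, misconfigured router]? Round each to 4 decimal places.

Pr[DDoS attack | latency alert] ≈ 0.7973; Pr[DDoS attack | latency alert, misconfigured router] ≈ 0.2855

Under noisy-OR, P(latency alert | causes) = 1 − (1−0.019)·∏(1−qᵢ) over the active causes.
Sum P(latency alert|·) weighted by the priors over the 4 (misconfigured router, DDoS attack) configurations:
  P(latency alert) = 0.019·0.93·0.78 + 0.91171·0.93·0.22 + 0.68608·0.07·0.78 + 0.971747·0.07·0.22
        = 0.013783 + 0.186536 + 0.037460 + 0.014965 = 0.252744
Configurations with DDoS attack contribute 0.201501, so
  P(DDoS attack | latency alert) = 0.201501 / 0.252744 ≈ 0.7973

Now also conditioning on misconfigured router=true:
Weight on DDoS attack=true, given the evidence: 0.971747·0.22 = 0.213784
The normalizing constant is 0.68608·0.78 + 0.971747·0.22 = 0.748926
P(DDoS attack | latency alert, misconfigured router) = 0.213784/0.748926 ≈ 0.2855
This is intercausal reasoning (explaining away): once misconfigured router accounts for the latency alert, DDoS attack becomes less likely.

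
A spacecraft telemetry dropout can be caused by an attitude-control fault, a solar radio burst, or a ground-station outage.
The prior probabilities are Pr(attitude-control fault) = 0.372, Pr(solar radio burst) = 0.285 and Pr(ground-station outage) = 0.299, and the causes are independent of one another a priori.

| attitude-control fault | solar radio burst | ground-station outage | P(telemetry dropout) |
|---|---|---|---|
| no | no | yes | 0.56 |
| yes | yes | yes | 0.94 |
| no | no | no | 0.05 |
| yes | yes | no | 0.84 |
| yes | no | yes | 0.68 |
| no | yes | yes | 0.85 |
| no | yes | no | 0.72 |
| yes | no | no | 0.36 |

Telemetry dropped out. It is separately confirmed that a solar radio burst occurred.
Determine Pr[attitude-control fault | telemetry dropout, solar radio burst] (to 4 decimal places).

Pr[attitude-control fault | telemetry dropout, solar radio burst] ≈ 0.4044

P(telemetry dropout | solar radio burst) = 0.72×0.628×0.701 + 0.85×0.628×0.299 + 0.84×0.372×0.701 + 0.94×0.372×0.299 = 0.316964 + 0.159606 + 0.219048 + 0.104554 = 0.800172
Restricting to configurations with attitude-control fault present: 0.219048 + 0.104554 = 0.323602.
P(attitude-control fault | telemetry dropout, solar radio burst) = 0.323602 / 0.800172 ≈ 0.4044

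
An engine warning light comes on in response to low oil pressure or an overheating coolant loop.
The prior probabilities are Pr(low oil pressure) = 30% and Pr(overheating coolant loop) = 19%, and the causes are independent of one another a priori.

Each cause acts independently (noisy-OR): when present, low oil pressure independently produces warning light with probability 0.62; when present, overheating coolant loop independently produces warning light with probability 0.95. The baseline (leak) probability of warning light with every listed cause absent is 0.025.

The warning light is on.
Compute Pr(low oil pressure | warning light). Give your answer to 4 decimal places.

Pr(low oil pressure | warning light) ≈ 0.5976

Under noisy-OR, P(warning light | causes) = 1 − (1−0.025)·∏(1−qᵢ) over the active causes.
P(warning light) = 0.025*0.7*0.81 + 0.95125*0.7*0.19 + 0.6295*0.3*0.81 + 0.981475*0.3*0.19 = 0.014175 + 0.126516 + 0.152969 + 0.055944 = 0.349604
Of this, 0.208913 comes from 0.152969 + 0.055944 (the low oil pressure=true cases).
Hence the posterior is 0.208913/0.349604 ≈ 0.5976.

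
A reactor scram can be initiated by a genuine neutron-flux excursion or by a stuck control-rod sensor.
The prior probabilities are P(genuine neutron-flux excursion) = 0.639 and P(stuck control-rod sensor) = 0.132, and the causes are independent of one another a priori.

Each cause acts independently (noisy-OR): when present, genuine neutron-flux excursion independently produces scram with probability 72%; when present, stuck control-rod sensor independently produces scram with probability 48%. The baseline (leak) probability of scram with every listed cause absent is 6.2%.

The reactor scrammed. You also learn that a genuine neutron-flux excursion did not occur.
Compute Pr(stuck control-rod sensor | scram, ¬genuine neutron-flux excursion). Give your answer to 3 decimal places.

Under noisy-OR, P(scram | causes) = 1 − (1−0.062)·∏(1−qᵢ) over the active causes.
Enumerate both values of stuck control-rod sensor and weight by the priors:
  P(scram | ¬genuine neutron-flux excursion) = 0.062*0.868 + 0.51224*0.132
        = 0.053816 + 0.067616 = 0.121432
Keeping only the stuck control-rod sensor-present terms gives 0.067616, so
  P(stuck control-rod sensor | scram, ¬genuine neutron-flux excursion) = 0.067616 / 0.121432 ≈ 0.557

Pr(stuck control-rod sensor | scram, ¬genuine neutron-flux excursion) ≈ 0.557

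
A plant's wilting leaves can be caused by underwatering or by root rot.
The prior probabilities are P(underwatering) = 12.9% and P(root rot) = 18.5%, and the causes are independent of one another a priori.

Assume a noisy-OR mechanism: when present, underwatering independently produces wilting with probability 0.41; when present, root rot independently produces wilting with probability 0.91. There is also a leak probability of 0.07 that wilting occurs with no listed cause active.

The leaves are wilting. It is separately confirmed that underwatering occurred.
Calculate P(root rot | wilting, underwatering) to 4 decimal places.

P(root rot | wilting, underwatering) ≈ 0.3235

Under noisy-OR, P(wilting | causes) = 1 − (1−0.07)·∏(1−qᵢ) over the active causes.
By total probability over both values of root rot:
  P(wilting | underwatering) = 0.4513×0.815 + 0.950617×0.185
        = 0.367809 + 0.175864 = 0.543673
The terms with root rot present sum to 0.175864, so
  P(root rot | wilting, underwatering) = 0.175864 / 0.543673 ≈ 0.3235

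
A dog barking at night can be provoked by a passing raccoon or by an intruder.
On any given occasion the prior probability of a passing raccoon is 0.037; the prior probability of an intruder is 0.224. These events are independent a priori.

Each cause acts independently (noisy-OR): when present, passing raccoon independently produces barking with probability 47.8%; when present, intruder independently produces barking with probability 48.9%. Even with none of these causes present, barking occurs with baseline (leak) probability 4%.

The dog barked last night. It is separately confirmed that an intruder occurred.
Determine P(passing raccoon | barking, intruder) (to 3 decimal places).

Under noisy-OR, P(barking | causes) = 1 − (1−0.04)·∏(1−qᵢ) over the active causes.
Weight on passing raccoon=true, given the evidence: 0.743928×0.037 = 0.027525
Normalizer over all consistent configurations: 0.50944×0.963 + 0.743928×0.037 = 0.518116
Posterior = 0.027525 / 0.518116 ≈ 0.053

P(passing raccoon | barking, intruder) ≈ 0.053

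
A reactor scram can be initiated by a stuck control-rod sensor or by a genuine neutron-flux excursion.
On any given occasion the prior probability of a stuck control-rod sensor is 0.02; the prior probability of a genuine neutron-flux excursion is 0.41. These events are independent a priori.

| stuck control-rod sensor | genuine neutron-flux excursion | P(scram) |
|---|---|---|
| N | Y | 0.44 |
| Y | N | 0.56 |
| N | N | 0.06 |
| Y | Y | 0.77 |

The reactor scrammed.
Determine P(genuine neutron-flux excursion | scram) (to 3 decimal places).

P(genuine neutron-flux excursion | scram) ≈ 0.816

Sum P(scram|·) weighted by the priors over the 4 (stuck control-rod sensor, genuine neutron-flux excursion) configurations:
  P(scram) = 0.06*0.98*0.59 + 0.44*0.98*0.41 + 0.56*0.02*0.59 + 0.77*0.02*0.41
        = 0.034692 + 0.176792 + 0.006608 + 0.006314 = 0.224406
The terms with genuine neutron-flux excursion present sum to 0.183106, so
  P(genuine neutron-flux excursion | scram) = 0.183106 / 0.224406 ≈ 0.816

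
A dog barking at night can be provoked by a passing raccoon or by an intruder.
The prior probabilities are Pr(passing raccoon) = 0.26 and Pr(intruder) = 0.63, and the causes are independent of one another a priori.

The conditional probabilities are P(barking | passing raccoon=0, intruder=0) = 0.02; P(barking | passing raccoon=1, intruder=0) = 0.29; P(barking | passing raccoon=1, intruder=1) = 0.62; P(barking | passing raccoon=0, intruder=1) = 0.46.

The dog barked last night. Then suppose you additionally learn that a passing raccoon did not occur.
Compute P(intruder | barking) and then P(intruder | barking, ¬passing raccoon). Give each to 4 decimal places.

P(intruder | barking) ≈ 0.9045; P(intruder | barking, ¬passing raccoon) ≈ 0.9751

P(barking) = 0.02*0.74*0.37 + 0.46*0.74*0.63 + 0.29*0.26*0.37 + 0.62*0.26*0.63 = 0.005476 + 0.214452 + 0.027898 + 0.101556 = 0.349382
Restricting to configurations with intruder present: 0.214452 + 0.101556 = 0.316008.
Hence the posterior is 0.316008/0.349382 ≈ 0.9045.

Now condition on the additional information:
Numerator (weight on configurations with intruder): 0.46×0.63 = 0.289800
The normalizing constant is 0.02×0.37 + 0.46×0.63 = 0.297200
Posterior = 0.289800 / 0.297200 ≈ 0.9751
Ruling out passing raccoon raises the posterior on intruder — the flip side of explaining away.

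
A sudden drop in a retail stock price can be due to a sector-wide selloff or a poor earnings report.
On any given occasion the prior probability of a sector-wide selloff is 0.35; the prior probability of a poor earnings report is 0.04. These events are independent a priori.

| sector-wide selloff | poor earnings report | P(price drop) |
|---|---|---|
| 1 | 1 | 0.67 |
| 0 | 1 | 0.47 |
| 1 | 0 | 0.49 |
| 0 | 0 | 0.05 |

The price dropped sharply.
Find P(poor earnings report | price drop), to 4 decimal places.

P(price drop) = 0.05·0.65·0.96 + 0.47·0.65·0.04 + 0.49·0.35·0.96 + 0.67·0.35·0.04 = 0.031200 + 0.012220 + 0.164640 + 0.009380 = 0.217440
Of this, 0.021600 comes from 0.012220 + 0.009380 (the poor earnings report=true cases).
So P(poor earnings report | price drop) = 0.021600/0.217440 ≈ 0.0993.

P(poor earnings report | price drop) ≈ 0.0993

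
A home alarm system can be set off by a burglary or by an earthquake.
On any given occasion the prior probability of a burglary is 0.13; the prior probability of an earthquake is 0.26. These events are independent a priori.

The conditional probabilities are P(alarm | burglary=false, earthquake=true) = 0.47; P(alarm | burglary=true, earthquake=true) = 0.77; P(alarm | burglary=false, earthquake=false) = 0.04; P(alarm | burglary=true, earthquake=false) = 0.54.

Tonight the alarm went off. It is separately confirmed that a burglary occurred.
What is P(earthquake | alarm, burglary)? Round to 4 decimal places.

P(earthquake | alarm, burglary) ≈ 0.3338

P(alarm | burglary) = 0.54×0.74 + 0.77×0.26 = 0.399600 + 0.200200 = 0.599800
The earthquake-present share is 0.77×0.26 = 0.200200.
P(earthquake | alarm, burglary) = 0.200200 / 0.599800 ≈ 0.3338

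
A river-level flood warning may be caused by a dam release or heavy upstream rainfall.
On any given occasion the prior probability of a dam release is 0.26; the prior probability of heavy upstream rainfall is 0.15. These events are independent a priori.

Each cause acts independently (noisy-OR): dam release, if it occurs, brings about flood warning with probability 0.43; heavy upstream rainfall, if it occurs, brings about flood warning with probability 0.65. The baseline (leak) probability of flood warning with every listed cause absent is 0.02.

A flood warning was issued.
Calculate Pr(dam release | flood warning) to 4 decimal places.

Pr(dam release | flood warning) ≈ 0.6012

Under noisy-OR, P(flood warning | causes) = 1 − (1−0.02)·∏(1−qᵢ) over the active causes.
By total probability over the 4 (dam release, heavy upstream rainfall) configurations:
  P(flood warning) = 0.02*0.74*0.85 + 0.657*0.74*0.15 + 0.4414*0.26*0.85 + 0.80449*0.26*0.15
        = 0.012580 + 0.072927 + 0.097549 + 0.031375 = 0.214431
Keeping only the dam release-present terms gives 0.128924, so
  P(dam release | flood warning) = 0.128924 / 0.214431 ≈ 0.6012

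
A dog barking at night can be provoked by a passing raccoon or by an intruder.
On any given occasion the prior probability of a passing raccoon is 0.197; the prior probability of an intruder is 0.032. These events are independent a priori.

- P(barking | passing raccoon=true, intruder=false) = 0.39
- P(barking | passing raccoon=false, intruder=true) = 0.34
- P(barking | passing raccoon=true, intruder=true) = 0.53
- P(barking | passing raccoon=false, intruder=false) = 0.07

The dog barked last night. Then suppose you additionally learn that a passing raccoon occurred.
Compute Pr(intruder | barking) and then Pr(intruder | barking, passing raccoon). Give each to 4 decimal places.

Pr(intruder | barking) ≈ 0.0857; Pr(intruder | barking, passing raccoon) ≈ 0.0430

Sum P(barking|·) weighted by the priors over the 4 (passing raccoon, intruder) configurations:
  P(barking) = 0.07·0.803·0.968 + 0.34·0.803·0.032 + 0.39·0.197·0.968 + 0.53·0.197·0.032
        = 0.054411 + 0.008737 + 0.074371 + 0.003341 = 0.140860
Configurations with intruder contribute 0.012078, so
  P(intruder | barking) = 0.012078 / 0.140860 ≈ 0.0857

Now also conditioning on passing raccoon=true:
P(barking | passing raccoon) = 0.39×0.968 + 0.53×0.032 = 0.377520 + 0.016960 = 0.394480
The intruder-present share is 0.53×0.032 = 0.016960.
So P(intruder | barking, passing raccoon) = 0.016960/0.394480 ≈ 0.0430.
— passing raccoon explains away the evidence for intruder.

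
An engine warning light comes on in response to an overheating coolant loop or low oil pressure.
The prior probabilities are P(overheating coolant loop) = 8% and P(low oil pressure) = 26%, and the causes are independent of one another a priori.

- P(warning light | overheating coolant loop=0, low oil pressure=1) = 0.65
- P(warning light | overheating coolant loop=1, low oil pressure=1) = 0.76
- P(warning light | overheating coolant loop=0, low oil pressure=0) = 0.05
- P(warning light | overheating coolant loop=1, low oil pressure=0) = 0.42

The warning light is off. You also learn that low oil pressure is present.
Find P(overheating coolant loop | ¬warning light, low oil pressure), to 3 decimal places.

P(overheating coolant loop | ¬warning light, low oil pressure) ≈ 0.056

By total probability over both values of overheating coolant loop:
  P(¬warning light | low oil pressure) = 0.35*0.92 + 0.24*0.08
        = 0.322000 + 0.019200 = 0.341200
The terms with overheating coolant loop present sum to 0.019200, so
  P(overheating coolant loop | ¬warning light, low oil pressure) = 0.019200 / 0.341200 ≈ 0.056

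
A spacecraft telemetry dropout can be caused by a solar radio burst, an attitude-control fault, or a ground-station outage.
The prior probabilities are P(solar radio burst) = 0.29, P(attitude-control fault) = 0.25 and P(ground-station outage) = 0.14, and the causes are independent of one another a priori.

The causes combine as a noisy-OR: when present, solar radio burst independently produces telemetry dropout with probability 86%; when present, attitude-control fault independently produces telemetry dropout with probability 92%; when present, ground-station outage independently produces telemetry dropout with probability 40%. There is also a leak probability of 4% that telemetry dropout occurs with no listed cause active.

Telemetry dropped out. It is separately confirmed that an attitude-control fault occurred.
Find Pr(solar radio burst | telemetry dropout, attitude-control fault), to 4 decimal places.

Under noisy-OR, P(telemetry dropout | causes) = 1 − (1−0.04)·∏(1−qᵢ) over the active causes.
Numerator (weight on configurations with solar radio burst): 0.246718 + 0.040338 = 0.287056
The normalizing constant is 0.9232×0.71×0.86 + 0.95392×0.71×0.14 + 0.989248×0.29×0.86 + 0.993549×0.29×0.14 = 0.945582
Posterior = 0.287056 / 0.945582 ≈ 0.3036

Pr(solar radio burst | telemetry dropout, attitude-control fault) ≈ 0.3036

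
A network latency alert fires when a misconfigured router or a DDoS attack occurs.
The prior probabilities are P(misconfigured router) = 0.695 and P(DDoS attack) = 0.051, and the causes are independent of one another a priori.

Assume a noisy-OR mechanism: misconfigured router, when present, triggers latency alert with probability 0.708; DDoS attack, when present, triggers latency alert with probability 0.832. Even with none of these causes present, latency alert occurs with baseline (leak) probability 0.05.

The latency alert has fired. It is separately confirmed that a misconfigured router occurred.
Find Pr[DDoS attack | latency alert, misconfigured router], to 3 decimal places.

Under noisy-OR, P(latency alert | causes) = 1 − (1−0.05)·∏(1−qᵢ) over the active causes.
Enumerate both values of DDoS attack and weight by the priors:
  P(latency alert | misconfigured router) = 0.7226*0.949 + 0.953397*0.051
        = 0.685747 + 0.048623 = 0.734370
Keeping only the DDoS attack-present terms gives 0.048623, so
  P(DDoS attack | latency alert, misconfigured router) = 0.048623 / 0.734370 ≈ 0.066

Pr[DDoS attack | latency alert, misconfigured router] ≈ 0.066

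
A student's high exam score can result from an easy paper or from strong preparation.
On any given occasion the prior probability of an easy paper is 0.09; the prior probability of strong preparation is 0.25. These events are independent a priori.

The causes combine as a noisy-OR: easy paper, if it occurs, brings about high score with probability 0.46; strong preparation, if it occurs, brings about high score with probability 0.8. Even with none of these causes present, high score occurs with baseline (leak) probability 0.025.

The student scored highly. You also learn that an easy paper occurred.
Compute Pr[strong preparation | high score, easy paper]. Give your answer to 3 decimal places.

Under noisy-OR, P(high score | causes) = 1 − (1−0.025)·∏(1−qᵢ) over the active causes.
Enumerate both values of strong preparation and weight by the priors:
  P(high score | easy paper) = 0.4735·0.75 + 0.8947·0.25
        = 0.355125 + 0.223675 = 0.578800
The terms with strong preparation present sum to 0.223675, so
  P(strong preparation | high score, easy paper) = 0.223675 / 0.578800 ≈ 0.386

Pr[strong preparation | high score, easy paper] ≈ 0.386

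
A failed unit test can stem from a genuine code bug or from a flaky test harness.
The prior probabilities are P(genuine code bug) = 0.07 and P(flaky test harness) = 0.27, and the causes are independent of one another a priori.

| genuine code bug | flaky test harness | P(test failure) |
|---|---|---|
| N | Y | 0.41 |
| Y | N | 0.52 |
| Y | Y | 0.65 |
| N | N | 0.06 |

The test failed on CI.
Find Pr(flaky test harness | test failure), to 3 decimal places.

Pr(flaky test harness | test failure) ≈ 0.631

Weight on flaky test harness=true, given the evidence: 0.102951 + 0.012285 = 0.115236
The normalizing constant is 0.06*0.93*0.73 + 0.41*0.93*0.27 + 0.52*0.07*0.73 + 0.65*0.07*0.27 = 0.182542
Posterior = 0.115236 / 0.182542 ≈ 0.631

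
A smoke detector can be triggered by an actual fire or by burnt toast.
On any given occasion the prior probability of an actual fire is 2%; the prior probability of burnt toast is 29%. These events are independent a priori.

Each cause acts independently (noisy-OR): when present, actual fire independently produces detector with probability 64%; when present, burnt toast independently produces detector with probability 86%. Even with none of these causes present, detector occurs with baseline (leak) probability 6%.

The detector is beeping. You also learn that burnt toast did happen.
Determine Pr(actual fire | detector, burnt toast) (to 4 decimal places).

Pr(actual fire | detector, burnt toast) ≈ 0.0219

Under noisy-OR, P(detector | causes) = 1 − (1−0.06)·∏(1−qᵢ) over the active causes.
P(detector | burnt toast) = 0.8684*0.98 + 0.952624*0.02 = 0.851032 + 0.019052 = 0.870084
The actual fire-present share is 0.952624*0.02 = 0.019052.
So P(actual fire | detector, burnt toast) = 0.019052/0.870084 ≈ 0.0219.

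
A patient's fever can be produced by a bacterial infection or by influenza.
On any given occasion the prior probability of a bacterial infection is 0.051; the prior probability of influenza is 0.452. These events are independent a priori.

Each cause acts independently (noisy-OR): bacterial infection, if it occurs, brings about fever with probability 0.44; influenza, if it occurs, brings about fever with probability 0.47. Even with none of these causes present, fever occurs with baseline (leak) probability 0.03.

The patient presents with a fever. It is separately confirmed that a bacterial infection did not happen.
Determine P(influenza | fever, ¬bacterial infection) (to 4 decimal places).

Under noisy-OR, P(fever | causes) = 1 − (1−0.03)·∏(1−qᵢ) over the active causes.
For the numerator, keep only influenza=true terms: 0.4859×0.452 = 0.219627
Denominator P(fever | ¬bacterial infection): 0.03×0.548 + 0.4859×0.452 = 0.236067
P(influenza | fever, ¬bacterial infection) = 0.219627/0.236067 ≈ 0.9304

P(influenza | fever, ¬bacterial infection) ≈ 0.9304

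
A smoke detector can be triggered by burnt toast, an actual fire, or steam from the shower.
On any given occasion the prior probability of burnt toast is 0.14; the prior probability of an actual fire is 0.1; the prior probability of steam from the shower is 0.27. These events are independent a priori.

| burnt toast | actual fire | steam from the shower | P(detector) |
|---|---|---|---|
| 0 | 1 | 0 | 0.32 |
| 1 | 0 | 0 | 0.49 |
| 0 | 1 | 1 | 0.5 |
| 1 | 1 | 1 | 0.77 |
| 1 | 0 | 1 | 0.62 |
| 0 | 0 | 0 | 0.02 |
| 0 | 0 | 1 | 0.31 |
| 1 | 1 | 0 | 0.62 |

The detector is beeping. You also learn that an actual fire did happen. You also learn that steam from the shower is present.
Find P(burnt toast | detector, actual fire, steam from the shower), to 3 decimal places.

P(burnt toast | detector, actual fire, steam from the shower) ≈ 0.200

Numerator (weight on configurations with burnt toast): 0.77×0.14 = 0.107800
Denominator P(detector | actual fire, steam from the shower): 0.5×0.86 + 0.77×0.14 = 0.537800
Posterior = 0.107800 / 0.537800 ≈ 0.200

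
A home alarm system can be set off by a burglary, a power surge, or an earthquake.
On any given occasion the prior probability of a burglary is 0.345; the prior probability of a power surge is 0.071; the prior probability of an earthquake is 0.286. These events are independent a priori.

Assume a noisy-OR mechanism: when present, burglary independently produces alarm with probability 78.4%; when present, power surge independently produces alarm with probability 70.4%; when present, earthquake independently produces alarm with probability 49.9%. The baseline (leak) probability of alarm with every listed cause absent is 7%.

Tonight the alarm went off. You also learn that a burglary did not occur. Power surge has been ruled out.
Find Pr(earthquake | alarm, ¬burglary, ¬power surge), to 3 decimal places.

Pr(earthquake | alarm, ¬burglary, ¬power surge) ≈ 0.753

Under noisy-OR, P(alarm | causes) = 1 − (1−0.07)·∏(1−qᵢ) over the active causes.
P(alarm | ¬burglary, ¬power surge) = 0.07·0.714 + 0.53407·0.286 = 0.049980 + 0.152744 = 0.202724
Of this, 0.152744 comes from 0.53407·0.286 (the earthquake=true cases).
P(earthquake | alarm, ¬burglary, ¬power surge) = 0.152744 / 0.202724 ≈ 0.753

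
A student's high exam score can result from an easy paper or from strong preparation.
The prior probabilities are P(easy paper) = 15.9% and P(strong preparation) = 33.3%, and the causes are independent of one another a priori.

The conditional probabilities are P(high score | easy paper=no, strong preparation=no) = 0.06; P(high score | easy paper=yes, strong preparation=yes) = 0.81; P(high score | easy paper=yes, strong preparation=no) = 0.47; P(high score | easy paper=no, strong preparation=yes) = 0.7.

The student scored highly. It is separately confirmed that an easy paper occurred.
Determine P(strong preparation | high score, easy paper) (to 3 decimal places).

Sum P(high score|·) weighted by the priors over both values of strong preparation:
  P(high score | easy paper) = 0.47·0.667 + 0.81·0.333
        = 0.313490 + 0.269730 = 0.583220
Keeping only the strong preparation-present terms gives 0.269730, so
  P(strong preparation | high score, easy paper) = 0.269730 / 0.583220 ≈ 0.462

P(strong preparation | high score, easy paper) ≈ 0.462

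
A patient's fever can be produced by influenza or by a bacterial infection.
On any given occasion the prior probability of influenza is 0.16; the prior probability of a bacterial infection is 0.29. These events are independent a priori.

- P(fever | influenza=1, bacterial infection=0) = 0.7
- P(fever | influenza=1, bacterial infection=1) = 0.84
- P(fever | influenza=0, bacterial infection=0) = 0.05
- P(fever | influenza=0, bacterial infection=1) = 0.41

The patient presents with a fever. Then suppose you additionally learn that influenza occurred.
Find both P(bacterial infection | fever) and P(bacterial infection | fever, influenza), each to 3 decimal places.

P(fever) = 0.05×0.84×0.71 + 0.41×0.84×0.29 + 0.7×0.16×0.71 + 0.84×0.16×0.29 = 0.029820 + 0.099876 + 0.079520 + 0.038976 = 0.248192
Restricting to configurations with bacterial infection present: 0.099876 + 0.038976 = 0.138852.
Hence the posterior is 0.138852/0.248192 ≈ 0.559.

Now also conditioning on influenza=true:
For the numerator, keep only bacterial infection=true terms: 0.84×0.29 = 0.243600
The normalizing constant is 0.7×0.71 + 0.84×0.29 = 0.740600
Posterior = 0.243600 / 0.740600 ≈ 0.329
The drop from 0.559 to 0.329 is the explaining-away (discounting) effect.

P(bacterial infection | fever) ≈ 0.559; P(bacterial infection | fever, influenza) ≈ 0.329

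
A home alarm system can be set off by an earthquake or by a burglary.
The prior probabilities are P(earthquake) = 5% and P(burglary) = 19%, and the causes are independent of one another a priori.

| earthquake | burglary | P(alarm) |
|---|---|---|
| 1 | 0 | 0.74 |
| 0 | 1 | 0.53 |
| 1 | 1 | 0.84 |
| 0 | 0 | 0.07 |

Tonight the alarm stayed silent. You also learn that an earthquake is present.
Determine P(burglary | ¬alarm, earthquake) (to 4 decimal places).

For the numerator, keep only burglary=true terms: 0.16·0.19 = 0.030400
The normalizing constant is 0.26·0.81 + 0.16·0.19 = 0.241000
Posterior = 0.030400 / 0.241000 ≈ 0.1261

P(burglary | ¬alarm, earthquake) ≈ 0.1261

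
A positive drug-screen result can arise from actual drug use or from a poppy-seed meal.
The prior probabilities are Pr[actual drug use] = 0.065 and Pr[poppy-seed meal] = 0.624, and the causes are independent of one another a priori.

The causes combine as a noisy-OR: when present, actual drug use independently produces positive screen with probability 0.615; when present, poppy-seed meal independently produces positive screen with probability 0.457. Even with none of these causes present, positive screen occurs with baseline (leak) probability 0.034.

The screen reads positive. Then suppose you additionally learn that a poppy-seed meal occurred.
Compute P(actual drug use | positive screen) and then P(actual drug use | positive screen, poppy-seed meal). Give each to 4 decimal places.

P(actual drug use | positive screen) ≈ 0.1416; P(actual drug use | positive screen, poppy-seed meal) ≈ 0.1045

Under noisy-OR, P(positive screen | causes) = 1 − (1−0.034)·∏(1−qᵢ) over the active causes.
P(positive screen) = 0.034·0.935·0.376 + 0.475462·0.935·0.624 + 0.62809·0.065·0.376 + 0.798053·0.065·0.624 = 0.011953 + 0.277404 + 0.015351 + 0.032369 = 0.337077
The actual drug use-present share is 0.015351 + 0.032369 = 0.047720.
Hence the posterior is 0.047720/0.337077 ≈ 0.1416.

Now condition on the additional information:
P(positive screen | poppy-seed meal) = 0.475462*0.935 + 0.798053*0.065 = 0.444557 + 0.051873 = 0.496430
Restricting to configurations with actual drug use present: 0.798053*0.065 = 0.051873.
P(actual drug use | positive screen, poppy-seed meal) = 0.051873 / 0.496430 ≈ 0.1045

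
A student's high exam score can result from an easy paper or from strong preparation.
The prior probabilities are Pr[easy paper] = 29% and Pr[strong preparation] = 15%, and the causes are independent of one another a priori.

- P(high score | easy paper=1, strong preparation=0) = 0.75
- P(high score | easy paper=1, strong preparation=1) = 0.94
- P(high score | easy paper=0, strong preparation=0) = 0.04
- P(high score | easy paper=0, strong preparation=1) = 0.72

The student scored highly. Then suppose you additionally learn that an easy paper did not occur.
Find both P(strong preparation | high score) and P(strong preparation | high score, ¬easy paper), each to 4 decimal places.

P(strong preparation | high score) ≈ 0.3600; P(strong preparation | high score, ¬easy paper) ≈ 0.7606

Numerator (weight on configurations with strong preparation): 0.076680 + 0.040890 = 0.117570
Normalizer over all consistent configurations: 0.04×0.71×0.85 + 0.72×0.71×0.15 + 0.75×0.29×0.85 + 0.94×0.29×0.15 = 0.326585
P(strong preparation | high score) = 0.117570/0.326585 ≈ 0.3600

Now condition on the additional information:
Weight on strong preparation=true, given the evidence: 0.72·0.15 = 0.108000
Normalizer over all consistent configurations: 0.04·0.85 + 0.72·0.15 = 0.142000
P(strong preparation | high score, ¬easy paper) = 0.108000/0.142000 ≈ 0.7606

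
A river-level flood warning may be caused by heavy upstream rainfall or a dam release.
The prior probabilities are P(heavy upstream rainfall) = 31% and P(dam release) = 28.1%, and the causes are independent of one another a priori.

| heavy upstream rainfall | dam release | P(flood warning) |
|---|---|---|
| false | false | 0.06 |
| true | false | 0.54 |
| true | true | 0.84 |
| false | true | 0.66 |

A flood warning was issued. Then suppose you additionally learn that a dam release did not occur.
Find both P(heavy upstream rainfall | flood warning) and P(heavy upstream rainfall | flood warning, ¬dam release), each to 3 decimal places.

P(flood warning) = 0.06·0.69·0.719 + 0.66·0.69·0.281 + 0.54·0.31·0.719 + 0.84·0.31·0.281 = 0.029767 + 0.127967 + 0.120361 + 0.073172 = 0.351267
The heavy upstream rainfall-present share is 0.120361 + 0.073172 = 0.193533.
Hence the posterior is 0.193533/0.351267 ≈ 0.551.

Now condition on the additional information:
Sum P(flood warning|·) weighted by the priors over both values of heavy upstream rainfall:
  P(flood warning | ¬dam release) = 0.06*0.69 + 0.54*0.31
        = 0.041400 + 0.167400 = 0.208800
Configurations with heavy upstream rainfall contribute 0.167400, so
  P(heavy upstream rainfall | flood warning, ¬dam release) = 0.167400 / 0.208800 ≈ 0.802

P(heavy upstream rainfall | flood warning) ≈ 0.551; P(heavy upstream rainfall | flood warning, ¬dam release) ≈ 0.802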